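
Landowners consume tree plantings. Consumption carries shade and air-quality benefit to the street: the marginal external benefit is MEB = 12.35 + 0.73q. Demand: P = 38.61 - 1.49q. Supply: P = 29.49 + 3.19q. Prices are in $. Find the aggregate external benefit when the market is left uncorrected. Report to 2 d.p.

$25.45

Market equilibrium (private): 29.49 + 3.19q = 38.61 - 1.49q → q_m = 1.9487.
Total external benefit = ∫₀^{q_m} (12.35 + 0.73q) dq = 12.35×1.9487 + ½×0.73×1.9487² = 25.4525.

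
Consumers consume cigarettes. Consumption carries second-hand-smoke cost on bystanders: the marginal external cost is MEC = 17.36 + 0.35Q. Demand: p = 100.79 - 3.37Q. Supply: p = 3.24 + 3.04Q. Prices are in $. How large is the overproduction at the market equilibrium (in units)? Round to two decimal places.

3.36 units

Market equilibrium (private): 3.24 + 3.04Q = 100.79 - 3.37Q → Q_m = 15.2184.
Social marginal benefit = demand − MEC = 83.43 - 3.72Q.
Set SMB = MC: 83.43 - 3.72Q = 3.24 + 3.04Q → Q* = 11.8624.
Gap = |15.2184 − 11.8624| = 3.3560.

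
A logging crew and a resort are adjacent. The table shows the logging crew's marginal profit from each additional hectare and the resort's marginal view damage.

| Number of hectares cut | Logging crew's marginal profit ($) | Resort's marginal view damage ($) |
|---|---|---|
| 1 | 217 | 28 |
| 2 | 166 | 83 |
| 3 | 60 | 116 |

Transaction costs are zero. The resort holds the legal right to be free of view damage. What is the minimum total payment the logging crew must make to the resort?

Efficient level: marginal profit ≥ marginal view damage through level 2, so k* = 2.
With the resort holding the right, the logging crew must at least compensate total damage at k*: 28 + 83 = 111.

$111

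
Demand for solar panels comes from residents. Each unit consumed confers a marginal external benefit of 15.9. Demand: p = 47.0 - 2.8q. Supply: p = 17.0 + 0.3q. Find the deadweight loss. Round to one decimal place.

DWL = 40.8

Market equilibrium (private): 17.0 + 0.3q = 47.0 - 2.8q → q_m = 9.6774.
Social marginal benefit = demand + MEB = 62.9 - 2.8q.
Set SMB = MC: 62.9 - 2.8q = 17.0 + 0.3q → q* = 14.8065.
Between q* and q_m the wedge SMB − MC runs linearly from 0 to MEB(q_m), so the loss is a triangle.
DWL = ½ × 5.1291 × 15.9000 = 40.7763.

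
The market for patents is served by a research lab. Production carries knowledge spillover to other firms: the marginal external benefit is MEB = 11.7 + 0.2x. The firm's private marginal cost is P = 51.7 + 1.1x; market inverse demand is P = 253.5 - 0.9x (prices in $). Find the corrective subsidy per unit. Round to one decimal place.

subsidy = $35.4 per unit

Social marginal cost = private MC − MEB = 40.0 + 0.9x.
Set SMC = demand: 40.0 + 0.9x = 253.5 - 0.9x → x* = 118.6111.
The Pigouvian subsidy equals MEB at x*: 11.7 + 0.2×118.6111 = 35.4222.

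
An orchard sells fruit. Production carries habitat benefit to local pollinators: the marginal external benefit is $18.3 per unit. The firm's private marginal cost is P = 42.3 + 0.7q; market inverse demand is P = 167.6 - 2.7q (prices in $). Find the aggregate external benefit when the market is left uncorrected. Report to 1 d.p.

Market equilibrium (private): 42.3 + 0.7q = 167.6 - 2.7q → q_m = 36.8529.
Total external benefit = MEB × q_m = 18.3 × 36.8529 = 674.4081.

$674.4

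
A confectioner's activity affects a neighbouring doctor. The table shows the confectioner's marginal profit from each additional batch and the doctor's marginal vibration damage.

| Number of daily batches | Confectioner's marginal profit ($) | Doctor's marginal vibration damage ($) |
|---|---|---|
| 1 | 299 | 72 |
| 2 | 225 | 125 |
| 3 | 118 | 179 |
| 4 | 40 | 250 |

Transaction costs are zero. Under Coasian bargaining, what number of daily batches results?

Bargaining reaches the level where marginal profit last exceeds marginal vibration damage.
That holds through level 2 (225 ≥ 125) but not at 3 (118 < 179).

2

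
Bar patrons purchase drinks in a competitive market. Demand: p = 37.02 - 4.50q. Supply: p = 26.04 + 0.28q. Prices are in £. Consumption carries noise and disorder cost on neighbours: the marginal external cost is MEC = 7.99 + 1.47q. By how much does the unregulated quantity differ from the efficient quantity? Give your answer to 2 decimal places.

1.82 units

Market equilibrium (private): 26.04 + 0.28q = 37.02 - 4.50q → q_m = 2.2971.
Social marginal benefit = demand − MEC = 29.03 - 5.97q.
Set SMB = MC: 29.03 - 5.97q = 26.04 + 0.28q → q* = 0.4784.
Gap = |2.2971 − 0.4784| = 1.8187.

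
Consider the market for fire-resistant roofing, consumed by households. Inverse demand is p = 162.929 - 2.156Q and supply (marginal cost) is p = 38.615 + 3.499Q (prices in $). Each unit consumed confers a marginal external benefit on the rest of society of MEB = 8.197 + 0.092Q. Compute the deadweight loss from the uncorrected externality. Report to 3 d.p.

DWL = $9.387

Market equilibrium (private): 38.615 + 3.499Q = 162.929 - 2.156Q → Q_m = 21.9830.
Social marginal benefit = demand + MEB = 171.126 - 2.064Q.
Set SMB = MC: 171.126 - 2.064Q = 38.615 + 3.499Q → Q* = 23.8201.
Height of the DWL triangle at Q_m is SMB(Q_m) − MC(Q_m) = MEB(Q_m) = 10.2194.
DWL = ½ × 1.8371 × 10.2194 = 9.3870.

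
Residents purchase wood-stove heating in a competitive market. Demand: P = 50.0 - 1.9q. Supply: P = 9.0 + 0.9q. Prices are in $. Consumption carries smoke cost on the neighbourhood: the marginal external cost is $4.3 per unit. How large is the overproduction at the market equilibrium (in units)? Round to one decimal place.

Market equilibrium (private): 9.0 + 0.9q = 50.0 - 1.9q → q_m = 14.6429.
Social marginal benefit = demand − MEC = 45.7 - 1.9q.
Set SMB = MC: 45.7 - 1.9q = 9.0 + 0.9q → q* = 13.1071.
Gap = |14.6429 − 13.1071| = 1.5358.

1.5 units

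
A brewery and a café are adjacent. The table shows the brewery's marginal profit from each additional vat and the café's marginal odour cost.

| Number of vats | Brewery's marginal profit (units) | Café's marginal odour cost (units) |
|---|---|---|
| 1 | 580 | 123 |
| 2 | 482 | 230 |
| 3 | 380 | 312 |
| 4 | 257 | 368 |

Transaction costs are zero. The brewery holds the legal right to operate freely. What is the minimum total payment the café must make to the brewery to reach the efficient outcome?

257

Left alone the brewery would choose level 4 (marginal profit stays positive).
Efficient level: k* = 3 (marginal profit ≥ marginal odour cost through 3).
The café must at least cover the brewery's forgone profit from cutting 4→3: 257 = 257.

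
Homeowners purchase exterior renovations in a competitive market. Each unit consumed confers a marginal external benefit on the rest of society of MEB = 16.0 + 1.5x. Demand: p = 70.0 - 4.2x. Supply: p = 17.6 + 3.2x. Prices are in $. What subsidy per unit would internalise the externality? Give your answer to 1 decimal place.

Social marginal benefit = demand + MEB = 86.0 - 2.7x.
Set SMB = MC: 86.0 - 2.7x = 17.6 + 3.2x → x* = 11.5932.
The Pigouvian subsidy equals MEB at x*: 16.0 + 1.5×11.5932 = 33.3898.

subsidy = $33.4 per unit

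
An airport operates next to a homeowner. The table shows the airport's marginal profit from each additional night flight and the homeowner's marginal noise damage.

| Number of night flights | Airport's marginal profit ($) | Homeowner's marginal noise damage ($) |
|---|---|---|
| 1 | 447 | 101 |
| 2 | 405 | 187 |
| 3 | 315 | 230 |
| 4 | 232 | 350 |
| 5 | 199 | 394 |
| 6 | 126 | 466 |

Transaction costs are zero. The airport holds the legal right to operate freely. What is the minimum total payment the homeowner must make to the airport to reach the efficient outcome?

Left alone the airport would choose level 6 (marginal profit stays positive).
Efficient level: k* = 3 (marginal profit ≥ marginal noise damage through 3).
The homeowner must at least cover the airport's forgone profit from cutting 6→3: 232 + 199 + 126 = 557.

$557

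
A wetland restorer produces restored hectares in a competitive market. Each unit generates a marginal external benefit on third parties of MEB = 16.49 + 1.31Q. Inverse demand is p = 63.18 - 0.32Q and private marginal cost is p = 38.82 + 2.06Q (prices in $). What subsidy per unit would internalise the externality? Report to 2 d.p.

Social marginal cost = private MC − MEB = 22.33 + 0.75Q.
Set SMC = demand: 22.33 + 0.75Q = 63.18 - 0.32Q → Q* = 38.1776.
The Pigouvian subsidy equals MEB at Q*: 16.49 + 1.31×38.1776 = 66.5027.

subsidy = $66.50 per unit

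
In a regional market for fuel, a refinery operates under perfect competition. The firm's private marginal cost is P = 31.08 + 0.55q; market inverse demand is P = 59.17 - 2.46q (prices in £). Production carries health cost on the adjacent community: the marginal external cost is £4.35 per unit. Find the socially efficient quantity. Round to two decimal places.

Social marginal cost = private MC + MEC = 35.43 + 0.55q.
Set SMC = demand: 35.43 + 0.55q = 59.17 - 2.46q → q* = 7.8870.

q* = 7.89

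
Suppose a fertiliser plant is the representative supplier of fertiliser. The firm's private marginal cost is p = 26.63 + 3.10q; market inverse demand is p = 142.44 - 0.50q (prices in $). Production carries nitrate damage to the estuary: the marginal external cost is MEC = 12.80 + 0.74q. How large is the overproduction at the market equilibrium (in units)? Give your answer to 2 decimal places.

Market equilibrium (private): 26.63 + 3.10q = 142.44 - 0.50q → q_m = 32.1694.
Social marginal cost = private MC + MEC = 39.43 + 3.84q.
Set SMC = demand: 39.43 + 3.84q = 142.44 - 0.50q → q* = 23.7350.
Gap = |32.1694 − 23.7350| = 8.4344.

8.43 units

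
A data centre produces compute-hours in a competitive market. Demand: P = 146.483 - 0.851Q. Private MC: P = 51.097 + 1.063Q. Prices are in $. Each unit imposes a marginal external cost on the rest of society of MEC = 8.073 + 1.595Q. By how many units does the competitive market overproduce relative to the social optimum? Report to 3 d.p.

Market equilibrium (private): 51.097 + 1.063Q = 146.483 - 0.851Q → Q_m = 49.8359.
Social marginal cost = private MC + MEC = 59.170 + 2.658Q.
Set SMC = demand: 59.170 + 2.658Q = 146.483 - 0.851Q → Q* = 24.8826.
Gap = |49.8359 − 24.8826| = 24.9533.

24.953 units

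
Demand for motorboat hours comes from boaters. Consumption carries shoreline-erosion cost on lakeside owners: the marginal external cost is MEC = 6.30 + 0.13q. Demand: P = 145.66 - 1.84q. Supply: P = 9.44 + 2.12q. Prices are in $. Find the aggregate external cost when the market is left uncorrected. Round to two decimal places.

$293.63

Market equilibrium (private): 9.44 + 2.12q = 145.66 - 1.84q → q_m = 34.3990.
Total external cost = ∫₀^{q_m} (6.30 + 0.13q) dq = 6.30×34.3990 + ½×0.13×34.3990² = 293.6276.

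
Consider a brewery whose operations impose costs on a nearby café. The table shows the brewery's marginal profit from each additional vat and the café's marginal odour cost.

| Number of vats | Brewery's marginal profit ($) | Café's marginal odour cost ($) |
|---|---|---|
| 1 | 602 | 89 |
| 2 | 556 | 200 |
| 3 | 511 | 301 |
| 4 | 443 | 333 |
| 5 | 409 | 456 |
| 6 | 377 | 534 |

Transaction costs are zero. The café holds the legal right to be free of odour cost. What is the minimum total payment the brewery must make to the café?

$923

Efficient level: marginal profit ≥ marginal odour cost through level 4, so k* = 4.
With the café holding the right, the brewery must at least compensate total damage at k*: 89 + 200 + 301 + 333 = 923.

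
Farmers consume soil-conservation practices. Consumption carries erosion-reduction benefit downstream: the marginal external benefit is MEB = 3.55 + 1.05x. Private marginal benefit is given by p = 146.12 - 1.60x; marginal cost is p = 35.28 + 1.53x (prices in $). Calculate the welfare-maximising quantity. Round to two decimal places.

x* = 55.00

Social marginal benefit = demand + MEB = 149.67 - 0.55x.
Set SMB = MC: 149.67 - 0.55x = 35.28 + 1.53x → x* = 54.9952.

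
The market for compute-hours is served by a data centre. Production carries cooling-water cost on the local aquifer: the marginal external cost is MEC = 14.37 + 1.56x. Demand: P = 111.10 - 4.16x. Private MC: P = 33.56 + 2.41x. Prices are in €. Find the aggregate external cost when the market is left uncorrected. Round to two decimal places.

€278.24

Market equilibrium (private): 33.56 + 2.41x = 111.10 - 4.16x → x_m = 11.8021.
Total external cost = ∫₀^{x_m} (14.37 + 1.56x) dx = 14.37×11.8021 + ½×1.56×11.8021² = 278.2420.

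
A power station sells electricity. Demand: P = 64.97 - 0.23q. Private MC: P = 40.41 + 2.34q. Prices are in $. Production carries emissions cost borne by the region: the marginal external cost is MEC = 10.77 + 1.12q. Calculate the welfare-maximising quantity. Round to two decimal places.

Social marginal cost = private MC + MEC = 51.18 + 3.46q.
Set SMC = demand: 51.18 + 3.46q = 64.97 - 0.23q → q* = 3.7371.

q* = 3.74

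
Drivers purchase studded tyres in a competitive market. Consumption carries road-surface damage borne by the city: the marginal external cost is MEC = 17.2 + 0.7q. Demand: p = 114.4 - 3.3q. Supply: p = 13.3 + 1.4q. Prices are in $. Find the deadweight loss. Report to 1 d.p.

Market equilibrium (private): 13.3 + 1.4q = 114.4 - 3.3q → q_m = 21.5106.
Social marginal benefit = demand − MEC = 97.2 - 4.0q.
Set SMB = MC: 97.2 - 4.0q = 13.3 + 1.4q → q* = 15.5370.
Height of the DWL triangle at q_m is MC(q_m) − SMB(q_m) = MEC(q_m) = 32.2574.
DWL = ½ × 5.9736 × 32.2574 = 96.3464.

DWL = $96.3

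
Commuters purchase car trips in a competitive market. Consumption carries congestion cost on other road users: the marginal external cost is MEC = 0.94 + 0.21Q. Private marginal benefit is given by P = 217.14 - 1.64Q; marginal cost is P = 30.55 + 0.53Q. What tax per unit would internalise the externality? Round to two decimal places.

Social marginal benefit = demand − MEC = 216.20 - 1.85Q.
Set SMB = MC: 216.20 - 1.85Q = 30.55 + 0.53Q → Q* = 78.0042.
The Pigouvian tax equals MEC at Q*: 0.94 + 0.21×78.0042 = 17.3209.

tax = 17.32 per unit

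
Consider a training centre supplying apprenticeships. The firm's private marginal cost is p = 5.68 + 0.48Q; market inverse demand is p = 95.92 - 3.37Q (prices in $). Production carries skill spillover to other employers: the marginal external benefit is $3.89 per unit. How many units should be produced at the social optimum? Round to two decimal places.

Q* = 24.45

Social marginal cost = private MC − MEB = 1.79 + 0.48Q.
Set SMC = demand: 1.79 + 0.48Q = 95.92 - 3.37Q → Q* = 24.4494.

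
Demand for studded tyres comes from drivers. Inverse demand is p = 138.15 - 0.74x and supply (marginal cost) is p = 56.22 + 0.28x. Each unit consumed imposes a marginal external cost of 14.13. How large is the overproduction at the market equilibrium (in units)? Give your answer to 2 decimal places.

Market equilibrium (private): 56.22 + 0.28x = 138.15 - 0.74x → x_m = 80.3235.
Social marginal benefit = demand − MEC = 124.02 - 0.74x.
Set SMB = MC: 124.02 - 0.74x = 56.22 + 0.28x → x* = 66.4706.
Gap = |80.3235 − 66.4706| = 13.8529.

13.85 units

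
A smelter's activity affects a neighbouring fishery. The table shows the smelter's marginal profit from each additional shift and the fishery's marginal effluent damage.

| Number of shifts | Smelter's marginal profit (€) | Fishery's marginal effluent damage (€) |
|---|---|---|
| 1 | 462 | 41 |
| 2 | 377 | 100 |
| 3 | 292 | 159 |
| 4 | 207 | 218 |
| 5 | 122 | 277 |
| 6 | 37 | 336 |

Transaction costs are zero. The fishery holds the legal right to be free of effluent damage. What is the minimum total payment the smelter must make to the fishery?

Efficient level: marginal profit ≥ marginal effluent damage through level 3, so k* = 3.
With the fishery holding the right, the smelter must at least compensate total damage at k*: 41 + 100 + 159 = 300.

€300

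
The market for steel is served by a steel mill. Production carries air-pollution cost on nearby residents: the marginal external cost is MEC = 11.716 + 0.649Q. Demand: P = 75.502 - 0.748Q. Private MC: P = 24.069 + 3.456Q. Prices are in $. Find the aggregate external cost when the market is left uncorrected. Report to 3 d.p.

$191.908

Market equilibrium (private): 24.069 + 3.456Q = 75.502 - 0.748Q → Q_m = 12.2343.
Total external cost = ∫₀^{Q_m} (11.716 + 0.649Q) dQ = 11.716×12.2343 + ½×0.649×12.2343² = 191.9076.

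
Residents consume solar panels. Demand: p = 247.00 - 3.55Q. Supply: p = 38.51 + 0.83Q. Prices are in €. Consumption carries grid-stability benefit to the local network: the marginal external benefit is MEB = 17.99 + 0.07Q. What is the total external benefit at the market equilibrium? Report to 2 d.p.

Market equilibrium (private): 38.51 + 0.83Q = 247.00 - 3.55Q → Q_m = 47.6005.
Total external benefit = ∫₀^{Q_m} (17.99 + 0.07Q) dQ = 17.99×47.6005 + ½×0.07×47.6005² = 935.6363.

€935.64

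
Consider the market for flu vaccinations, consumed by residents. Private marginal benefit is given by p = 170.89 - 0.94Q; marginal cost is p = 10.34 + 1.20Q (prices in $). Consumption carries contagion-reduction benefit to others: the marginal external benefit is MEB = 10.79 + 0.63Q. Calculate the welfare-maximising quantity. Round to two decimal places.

Q* = 113.47

Social marginal benefit = demand + MEB = 181.68 - 0.31Q.
Set SMB = MC: 181.68 - 0.31Q = 10.34 + 1.20Q → Q* = 113.4702.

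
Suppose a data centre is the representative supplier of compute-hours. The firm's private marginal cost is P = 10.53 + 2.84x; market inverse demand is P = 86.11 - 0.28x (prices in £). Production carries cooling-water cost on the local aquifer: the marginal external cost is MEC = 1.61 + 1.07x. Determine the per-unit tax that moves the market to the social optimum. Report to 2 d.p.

tax = £20.50 per unit

Social marginal cost = private MC + MEC = 12.14 + 3.91x.
Set SMC = demand: 12.14 + 3.91x = 86.11 - 0.28x → x* = 17.6539.
The Pigouvian tax equals MEC at x*: 1.61 + 1.07×17.6539 = 20.4997.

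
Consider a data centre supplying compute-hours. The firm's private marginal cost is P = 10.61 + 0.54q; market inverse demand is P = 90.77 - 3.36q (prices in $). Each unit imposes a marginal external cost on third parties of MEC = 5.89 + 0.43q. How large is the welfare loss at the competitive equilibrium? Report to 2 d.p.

DWL = $25.05

Market equilibrium (private): 10.61 + 0.54q = 90.77 - 3.36q → q_m = 20.5538.
Social marginal cost = private MC + MEC = 16.50 + 0.97q.
Set SMC = demand: 16.50 + 0.97q = 90.77 - 3.36q → q* = 17.1524.
The loss is the area between SMC and demand from q* to q_m; with linear curves that's a triangle of height MEC(q_m).
DWL = ½ × 3.4014 × 14.7282 = 25.0482.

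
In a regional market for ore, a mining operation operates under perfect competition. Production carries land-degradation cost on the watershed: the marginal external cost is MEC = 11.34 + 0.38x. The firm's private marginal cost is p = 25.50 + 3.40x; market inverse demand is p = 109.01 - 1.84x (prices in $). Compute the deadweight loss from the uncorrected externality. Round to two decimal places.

Market equilibrium (private): 25.50 + 3.40x = 109.01 - 1.84x → x_m = 15.9370.
Social marginal cost = private MC + MEC = 36.84 + 3.78x.
Set SMC = demand: 36.84 + 3.78x = 109.01 - 1.84x → x* = 12.8416.
Height of the DWL triangle at x_m is SMC(x_m) − demand(x_m) = MEC(x_m) = 17.3961.
DWL = ½ × 3.0954 × 17.3961 = 26.9239.

DWL = $26.92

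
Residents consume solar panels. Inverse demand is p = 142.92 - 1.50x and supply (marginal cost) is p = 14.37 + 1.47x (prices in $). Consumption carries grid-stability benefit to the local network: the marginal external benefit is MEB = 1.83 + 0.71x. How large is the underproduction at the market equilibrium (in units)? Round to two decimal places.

Market equilibrium (private): 14.37 + 1.47x = 142.92 - 1.50x → x_m = 43.2828.
Social marginal benefit = demand + MEB = 144.75 - 0.79x.
Set SMB = MC: 144.75 - 0.79x = 14.37 + 1.47x → x* = 57.6903.
Gap = |43.2828 − 57.6903| = 14.4075.

14.41 units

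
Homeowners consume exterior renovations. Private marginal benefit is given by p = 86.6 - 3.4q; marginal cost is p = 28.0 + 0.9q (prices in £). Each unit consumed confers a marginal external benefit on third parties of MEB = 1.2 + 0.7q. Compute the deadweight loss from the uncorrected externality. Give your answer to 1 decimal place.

Market equilibrium (private): 28.0 + 0.9q = 86.6 - 3.4q → q_m = 13.6279.
Social marginal benefit = demand + MEB = 87.8 - 2.7q.
Set SMB = MC: 87.8 - 2.7q = 28.0 + 0.9q → q* = 16.6111.
The welfare-loss triangle has base |q_m − q*| and height MEB(q_m) (the vertical gap between SMB and MC is zero at q* and MEB at q_m).
DWL = ½ × 2.9832 × 10.7395 = 16.0190.

DWL = £16.0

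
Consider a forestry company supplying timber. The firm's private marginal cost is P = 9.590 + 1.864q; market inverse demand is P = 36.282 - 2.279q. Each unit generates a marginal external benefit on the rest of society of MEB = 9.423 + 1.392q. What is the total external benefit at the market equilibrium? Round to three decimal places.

Market equilibrium (private): 9.590 + 1.864q = 36.282 - 2.279q → q_m = 6.4427.
Total external benefit = ∫₀^{q_m} (9.423 + 1.392q) dq = 9.423×6.4427 + ½×1.392×6.4427² = 89.5994.

89.599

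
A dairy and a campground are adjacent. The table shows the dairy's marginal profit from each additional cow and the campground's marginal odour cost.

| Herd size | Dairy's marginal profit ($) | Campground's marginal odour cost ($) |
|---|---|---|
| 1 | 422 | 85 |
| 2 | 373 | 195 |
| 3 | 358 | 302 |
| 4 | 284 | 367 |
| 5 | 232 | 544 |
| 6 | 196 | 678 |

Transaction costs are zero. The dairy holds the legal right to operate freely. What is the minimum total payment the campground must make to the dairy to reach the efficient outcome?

$712

Left alone the dairy would choose level 6 (marginal profit stays positive).
Efficient level: k* = 3 (marginal profit ≥ marginal odour cost through 3).
The campground must at least cover the dairy's forgone profit from cutting 6→3: 284 + 232 + 196 = 712.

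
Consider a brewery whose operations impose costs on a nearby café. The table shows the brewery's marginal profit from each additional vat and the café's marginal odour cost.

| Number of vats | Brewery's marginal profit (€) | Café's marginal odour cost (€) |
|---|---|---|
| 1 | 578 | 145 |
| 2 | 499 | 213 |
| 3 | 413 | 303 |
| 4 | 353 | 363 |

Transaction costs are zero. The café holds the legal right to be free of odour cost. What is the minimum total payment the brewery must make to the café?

Efficient level: marginal profit ≥ marginal odour cost through level 3, so k* = 3.
With the café holding the right, the brewery must at least compensate total damage at k*: 145 + 213 + 303 = 661.

€661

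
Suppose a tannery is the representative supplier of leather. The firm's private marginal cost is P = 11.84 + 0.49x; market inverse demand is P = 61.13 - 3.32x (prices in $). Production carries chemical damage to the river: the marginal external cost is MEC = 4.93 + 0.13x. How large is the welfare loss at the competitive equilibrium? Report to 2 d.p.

DWL = $5.55

Market equilibrium (private): 11.84 + 0.49x = 61.13 - 3.32x → x_m = 12.9370.
Social marginal cost = private MC + MEC = 16.77 + 0.62x.
Set SMC = demand: 16.77 + 0.62x = 61.13 - 3.32x → x* = 11.2589.
The welfare-loss triangle has base |x_m − x*| and height MEC(x_m) (the vertical gap between SMC and demand is zero at x* and MEC at x_m).
DWL = ½ × 1.6781 × 6.6118 = 5.5476.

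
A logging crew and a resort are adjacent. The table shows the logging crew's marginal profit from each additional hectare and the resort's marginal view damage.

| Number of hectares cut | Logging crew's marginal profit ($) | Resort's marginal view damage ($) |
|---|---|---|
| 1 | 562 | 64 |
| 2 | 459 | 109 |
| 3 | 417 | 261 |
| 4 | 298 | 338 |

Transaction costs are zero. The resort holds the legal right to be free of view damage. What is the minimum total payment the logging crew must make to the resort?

Efficient level: marginal profit ≥ marginal view damage through level 3, so k* = 3.
With the resort holding the right, the logging crew must at least compensate total damage at k*: 64 + 109 + 261 = 434.

$434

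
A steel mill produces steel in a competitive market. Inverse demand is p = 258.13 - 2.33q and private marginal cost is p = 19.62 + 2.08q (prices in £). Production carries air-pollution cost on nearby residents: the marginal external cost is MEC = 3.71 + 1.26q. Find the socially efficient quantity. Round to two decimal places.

q* = 41.41

Social marginal cost = private MC + MEC = 23.33 + 3.34q.
Set SMC = demand: 23.33 + 3.34q = 258.13 - 2.33q → q* = 41.4109.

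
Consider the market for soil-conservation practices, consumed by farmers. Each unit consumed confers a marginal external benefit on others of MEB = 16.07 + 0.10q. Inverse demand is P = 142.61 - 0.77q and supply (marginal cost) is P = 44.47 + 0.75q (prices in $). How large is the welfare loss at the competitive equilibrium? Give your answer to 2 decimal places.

Market equilibrium (private): 44.47 + 0.75q = 142.61 - 0.77q → q_m = 64.5658.
Social marginal benefit = demand + MEB = 158.68 - 0.67q.
Set SMB = MC: 158.68 - 0.67q = 44.47 + 0.75q → q* = 80.4296.
Height of the DWL triangle at q_m is SMB(q_m) − MC(q_m) = MEB(q_m) = 22.5266.
DWL = ½ × 15.8638 × 22.5266 = 178.6787.

DWL = $178.68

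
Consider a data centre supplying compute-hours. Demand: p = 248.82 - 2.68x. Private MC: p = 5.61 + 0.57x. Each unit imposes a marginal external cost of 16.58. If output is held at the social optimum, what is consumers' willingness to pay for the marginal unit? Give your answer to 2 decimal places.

Social marginal cost = private MC + MEC = 22.19 + 0.57x.
Set SMC = demand: 22.19 + 0.57x = 248.82 - 2.68x → x* = 69.7323.
Consumer price on the demand curve at x*: 248.82 − 2.68×69.7323 = 61.9374.

P = 61.94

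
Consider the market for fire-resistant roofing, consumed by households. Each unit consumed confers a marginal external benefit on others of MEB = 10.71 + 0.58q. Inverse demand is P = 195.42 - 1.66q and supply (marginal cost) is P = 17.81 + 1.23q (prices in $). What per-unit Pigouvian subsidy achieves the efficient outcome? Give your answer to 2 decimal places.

Social marginal benefit = demand + MEB = 206.13 - 1.08q.
Set SMB = MC: 206.13 - 1.08q = 17.81 + 1.23q → q* = 81.5238.
The Pigouvian subsidy equals MEB at q*: 10.71 + 0.58×81.5238 = 57.9938.

subsidy = $57.99 per unit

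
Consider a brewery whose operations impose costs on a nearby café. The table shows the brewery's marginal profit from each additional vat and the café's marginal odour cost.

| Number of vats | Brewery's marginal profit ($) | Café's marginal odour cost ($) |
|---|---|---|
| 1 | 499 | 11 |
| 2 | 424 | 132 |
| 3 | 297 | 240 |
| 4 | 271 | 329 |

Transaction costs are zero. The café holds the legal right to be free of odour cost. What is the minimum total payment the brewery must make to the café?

$383

Efficient level: marginal profit ≥ marginal odour cost through level 3, so k* = 3.
With the café holding the right, the brewery must at least compensate total damage at k*: 11 + 132 + 240 = 383.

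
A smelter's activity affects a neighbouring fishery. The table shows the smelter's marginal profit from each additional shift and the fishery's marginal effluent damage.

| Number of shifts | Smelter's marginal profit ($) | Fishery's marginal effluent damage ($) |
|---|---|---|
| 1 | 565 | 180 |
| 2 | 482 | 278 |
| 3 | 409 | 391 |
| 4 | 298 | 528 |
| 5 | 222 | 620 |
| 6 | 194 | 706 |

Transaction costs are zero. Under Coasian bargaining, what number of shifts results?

Bargaining reaches the level where marginal profit last exceeds marginal effluent damage.
That holds through level 3 (409 ≥ 391) but not at 4 (298 < 528).

3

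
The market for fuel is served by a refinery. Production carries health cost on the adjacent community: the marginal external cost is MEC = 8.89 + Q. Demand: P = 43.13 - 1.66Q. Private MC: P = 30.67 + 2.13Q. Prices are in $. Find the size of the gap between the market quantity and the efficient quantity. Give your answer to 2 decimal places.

2.54 units

Market equilibrium (private): 30.67 + 2.13Q = 43.13 - 1.66Q → Q_m = 3.2876.
Social marginal cost = private MC + MEC = 39.56 + 3.13Q.
Set SMC = demand: 39.56 + 3.13Q = 43.13 - 1.66Q → Q* = 0.7453.
Gap = |3.2876 − 0.7453| = 2.5423.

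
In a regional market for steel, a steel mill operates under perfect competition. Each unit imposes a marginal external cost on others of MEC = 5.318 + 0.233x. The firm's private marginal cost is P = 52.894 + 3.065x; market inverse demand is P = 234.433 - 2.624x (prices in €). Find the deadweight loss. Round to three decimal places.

Market equilibrium (private): 52.894 + 3.065x = 234.433 - 2.624x → x_m = 31.9105.
Social marginal cost = private MC + MEC = 58.212 + 3.298x.
Set SMC = demand: 58.212 + 3.298x = 234.433 - 2.624x → x* = 29.7570.
Between x* and x_m the wedge SMC − demand runs linearly from 0 to MEC(x_m), so the loss is a triangle.
DWL = ½ × 2.1535 × 12.7532 = 13.7320.

DWL = €13.732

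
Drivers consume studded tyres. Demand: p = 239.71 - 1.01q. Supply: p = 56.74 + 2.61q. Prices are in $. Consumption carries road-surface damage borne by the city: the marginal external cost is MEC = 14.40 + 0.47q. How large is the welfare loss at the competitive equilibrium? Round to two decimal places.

DWL = $177.98

Market equilibrium (private): 56.74 + 2.61q = 239.71 - 1.01q → q_m = 50.5442.
Social marginal benefit = demand − MEC = 225.31 - 1.48q.
Set SMB = MC: 225.31 - 1.48q = 56.74 + 2.61q → q* = 41.2152.
The loss is the area between SMB and MC from q* to q_m; with linear curves that's a triangle of height MEC(q_m).
DWL = ½ × 9.3290 × 38.1558 = 177.9777.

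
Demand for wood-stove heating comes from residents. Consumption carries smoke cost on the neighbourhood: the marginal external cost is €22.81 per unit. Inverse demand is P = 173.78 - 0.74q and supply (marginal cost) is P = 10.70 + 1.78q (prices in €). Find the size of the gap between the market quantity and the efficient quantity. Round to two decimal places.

Market equilibrium (private): 10.70 + 1.78q = 173.78 - 0.74q → q_m = 64.7143.
Social marginal benefit = demand − MEC = 150.97 - 0.74q.
Set SMB = MC: 150.97 - 0.74q = 10.70 + 1.78q → q* = 55.6627.
Gap = |64.7143 − 55.6627| = 9.0516.

9.05 units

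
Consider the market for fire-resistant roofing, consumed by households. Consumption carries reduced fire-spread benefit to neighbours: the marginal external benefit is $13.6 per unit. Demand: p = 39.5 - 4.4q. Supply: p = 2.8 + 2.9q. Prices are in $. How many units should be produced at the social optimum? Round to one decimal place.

Social marginal benefit = demand + MEB = 53.1 - 4.4q.
Set SMB = MC: 53.1 - 4.4q = 2.8 + 2.9q → q* = 6.8904.

q* = 6.9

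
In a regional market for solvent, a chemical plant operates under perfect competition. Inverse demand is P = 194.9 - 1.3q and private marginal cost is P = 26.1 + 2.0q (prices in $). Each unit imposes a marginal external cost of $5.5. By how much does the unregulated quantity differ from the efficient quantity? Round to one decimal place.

1.7 units

Market equilibrium (private): 26.1 + 2.0q = 194.9 - 1.3q → q_m = 51.1515.
Social marginal cost = private MC + MEC = 31.6 + 2.0q.
Set SMC = demand: 31.6 + 2.0q = 194.9 - 1.3q → q* = 49.4848.
Gap = |51.1515 − 49.4848| = 1.6667.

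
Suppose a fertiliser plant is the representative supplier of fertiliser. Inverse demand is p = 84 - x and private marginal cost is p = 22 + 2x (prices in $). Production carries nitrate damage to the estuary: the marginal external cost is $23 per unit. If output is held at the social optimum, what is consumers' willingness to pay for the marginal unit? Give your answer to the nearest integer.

Social marginal cost = private MC + MEC = 45 + 2x.
Set SMC = demand: 45 + 2x = 84 - x → x* = 13.0000.
Consumer price on the demand curve at x*: 84 − 1×13.0000 = 71.0000.

P = $71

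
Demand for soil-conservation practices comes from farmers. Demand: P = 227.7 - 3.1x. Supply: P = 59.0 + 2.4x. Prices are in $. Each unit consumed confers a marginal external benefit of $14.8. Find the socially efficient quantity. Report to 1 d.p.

x* = 33.4

Social marginal benefit = demand + MEB = 242.5 - 3.1x.
Set SMB = MC: 242.5 - 3.1x = 59.0 + 2.4x → x* = 33.3636.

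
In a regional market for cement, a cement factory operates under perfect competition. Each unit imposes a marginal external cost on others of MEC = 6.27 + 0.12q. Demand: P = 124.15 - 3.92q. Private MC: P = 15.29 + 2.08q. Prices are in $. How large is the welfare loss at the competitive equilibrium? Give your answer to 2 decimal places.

DWL = $5.83

Market equilibrium (private): 15.29 + 2.08q = 124.15 - 3.92q → q_m = 18.1433.
Social marginal cost = private MC + MEC = 21.56 + 2.20q.
Set SMC = demand: 21.56 + 2.20q = 124.15 - 3.92q → q* = 16.7631.
The welfare-loss triangle has base |q_m − q*| and height MEC(q_m) (the vertical gap between SMC and demand is zero at q* and MEC at q_m).
DWL = ½ × 1.3802 × 8.4472 = 5.8294.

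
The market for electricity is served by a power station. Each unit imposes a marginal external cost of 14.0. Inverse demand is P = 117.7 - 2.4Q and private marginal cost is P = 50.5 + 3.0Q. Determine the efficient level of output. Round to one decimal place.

Q* = 9.9

Social marginal cost = private MC + MEC = 64.5 + 3.0Q.
Set SMC = demand: 64.5 + 3.0Q = 117.7 - 2.4Q → Q* = 9.8519.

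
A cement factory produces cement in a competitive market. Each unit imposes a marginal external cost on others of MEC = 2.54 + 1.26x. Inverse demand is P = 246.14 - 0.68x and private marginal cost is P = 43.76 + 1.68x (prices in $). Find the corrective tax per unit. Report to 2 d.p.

tax = $72.10 per unit

Social marginal cost = private MC + MEC = 46.30 + 2.94x.
Set SMC = demand: 46.30 + 2.94x = 246.14 - 0.68x → x* = 55.2044.
The Pigouvian tax equals MEC at x*: 2.54 + 1.26×55.2044 = 72.0975.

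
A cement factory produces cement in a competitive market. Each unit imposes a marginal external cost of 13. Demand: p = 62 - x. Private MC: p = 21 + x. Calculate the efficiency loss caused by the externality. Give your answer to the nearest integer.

DWL = 42

Market equilibrium (private): 21 + x = 62 - x → x_m = 20.5000.
Social marginal cost = private MC + MEC = 34 + x.
Set SMC = demand: 34 + x = 62 - x → x* = 14.0000.
The welfare-loss triangle has base |x_m − x*| and height MEC(x_m) (the vertical gap between SMC and demand is zero at x* and MEC at x_m).
DWL = ½ × 6.5000 × 13.0000 = 42.2500.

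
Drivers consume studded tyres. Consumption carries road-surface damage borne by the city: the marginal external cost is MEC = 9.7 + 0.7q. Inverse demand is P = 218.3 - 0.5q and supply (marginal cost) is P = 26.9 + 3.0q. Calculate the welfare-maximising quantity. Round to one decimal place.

q* = 43.3

Social marginal benefit = demand − MEC = 208.6 - 1.2q.
Set SMB = MC: 208.6 - 1.2q = 26.9 + 3.0q → q* = 43.2619.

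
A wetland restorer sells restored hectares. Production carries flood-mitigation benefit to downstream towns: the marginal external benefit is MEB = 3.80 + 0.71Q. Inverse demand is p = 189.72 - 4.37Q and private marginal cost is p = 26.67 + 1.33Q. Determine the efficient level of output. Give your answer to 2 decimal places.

Q* = 33.44

Social marginal cost = private MC − MEB = 22.87 + 0.62Q.
Set SMC = demand: 22.87 + 0.62Q = 189.72 - 4.37Q → Q* = 33.4369.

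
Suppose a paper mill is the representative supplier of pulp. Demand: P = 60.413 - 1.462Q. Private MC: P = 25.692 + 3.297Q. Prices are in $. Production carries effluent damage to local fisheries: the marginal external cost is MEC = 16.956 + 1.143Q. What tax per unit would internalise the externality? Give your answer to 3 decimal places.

tax = $20.396 per unit

Social marginal cost = private MC + MEC = 42.648 + 4.440Q.
Set SMC = demand: 42.648 + 4.440Q = 60.413 - 1.462Q → Q* = 3.0100.
The Pigouvian tax equals MEC at Q*: 16.956 + 1.143×3.0100 = 20.3964.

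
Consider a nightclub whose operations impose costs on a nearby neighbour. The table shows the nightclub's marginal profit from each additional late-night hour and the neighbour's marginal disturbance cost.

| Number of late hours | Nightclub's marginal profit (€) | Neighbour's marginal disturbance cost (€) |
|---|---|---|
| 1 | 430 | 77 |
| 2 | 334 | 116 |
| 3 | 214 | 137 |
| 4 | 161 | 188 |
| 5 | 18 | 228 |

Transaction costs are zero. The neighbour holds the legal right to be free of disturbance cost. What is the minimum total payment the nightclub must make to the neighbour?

€330

Efficient level: marginal profit ≥ marginal disturbance cost through level 3, so k* = 3.
With the neighbour holding the right, the nightclub must at least compensate total damage at k*: 77 + 116 + 137 = 330.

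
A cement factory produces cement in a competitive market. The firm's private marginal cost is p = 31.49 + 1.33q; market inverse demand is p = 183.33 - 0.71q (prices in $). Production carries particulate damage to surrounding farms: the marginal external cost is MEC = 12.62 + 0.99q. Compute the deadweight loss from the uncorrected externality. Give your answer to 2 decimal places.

Market equilibrium (private): 31.49 + 1.33q = 183.33 - 0.71q → q_m = 74.4314.
Social marginal cost = private MC + MEC = 44.11 + 2.32q.
Set SMC = demand: 44.11 + 2.32q = 183.33 - 0.71q → q* = 45.9472.
Height of the DWL triangle at q_m is SMC(q_m) − demand(q_m) = MEC(q_m) = 86.3071.
DWL = ½ × 28.4842 × 86.3071 = 1229.1943.

DWL = $1229.19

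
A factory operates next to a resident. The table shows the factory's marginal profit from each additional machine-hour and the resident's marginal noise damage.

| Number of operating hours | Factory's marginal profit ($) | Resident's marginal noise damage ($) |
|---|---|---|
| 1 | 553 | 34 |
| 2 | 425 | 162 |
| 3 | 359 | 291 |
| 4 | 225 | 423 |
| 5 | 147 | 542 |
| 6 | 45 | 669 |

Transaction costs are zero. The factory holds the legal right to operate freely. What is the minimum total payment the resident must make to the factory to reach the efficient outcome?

Left alone the factory would choose level 6 (marginal profit stays positive).
Efficient level: k* = 3 (marginal profit ≥ marginal noise damage through 3).
The resident must at least cover the factory's forgone profit from cutting 6→3: 225 + 147 + 45 = 417.

$417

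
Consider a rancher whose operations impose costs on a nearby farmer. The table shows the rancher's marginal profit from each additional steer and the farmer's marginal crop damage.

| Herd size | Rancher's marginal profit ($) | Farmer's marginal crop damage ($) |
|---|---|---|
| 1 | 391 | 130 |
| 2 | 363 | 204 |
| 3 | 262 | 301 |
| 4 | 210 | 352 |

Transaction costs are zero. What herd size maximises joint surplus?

Bargaining reaches the level where marginal profit last exceeds marginal crop damage.
That holds through level 2 (363 ≥ 204) but not at 3 (262 < 301).

2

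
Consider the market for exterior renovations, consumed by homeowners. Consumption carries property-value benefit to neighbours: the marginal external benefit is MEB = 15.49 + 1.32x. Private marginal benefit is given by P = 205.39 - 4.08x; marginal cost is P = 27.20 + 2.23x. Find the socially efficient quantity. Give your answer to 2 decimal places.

Social marginal benefit = demand + MEB = 220.88 - 2.76x.
Set SMB = MC: 220.88 - 2.76x = 27.20 + 2.23x → x* = 38.8136.

x* = 38.81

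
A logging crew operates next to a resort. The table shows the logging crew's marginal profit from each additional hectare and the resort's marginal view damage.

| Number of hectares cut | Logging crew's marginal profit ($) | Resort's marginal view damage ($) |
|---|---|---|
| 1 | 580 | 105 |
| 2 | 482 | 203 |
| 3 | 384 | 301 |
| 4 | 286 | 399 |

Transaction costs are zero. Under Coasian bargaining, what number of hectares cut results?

3

Bargaining reaches the level where marginal profit last exceeds marginal view damage.
That holds through level 3 (384 ≥ 301) but not at 4 (286 < 399).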